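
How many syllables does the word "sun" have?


Word: "sun"
Syllable breakdown: sun
Counting: 1 part
= 1 syllable


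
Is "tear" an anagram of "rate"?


Word 1: "rate" → sorted: aert
Word 2: "tear" → sorted: aert
Same letters? aert == aert
Anagram = Yes


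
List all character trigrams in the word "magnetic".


Word: "magnetic" (length 8)
Number of trigrams = 8 - 3 + 1 = 6
  Position 0: "mag"
  Position 1: "agn"
  Position 2: "gne"
  Position 3: "net"
  Position 4: "eti"
  Position 5: "tic"
Trigrams = "mag", "agn", "gne", "net", "eti", "tic"


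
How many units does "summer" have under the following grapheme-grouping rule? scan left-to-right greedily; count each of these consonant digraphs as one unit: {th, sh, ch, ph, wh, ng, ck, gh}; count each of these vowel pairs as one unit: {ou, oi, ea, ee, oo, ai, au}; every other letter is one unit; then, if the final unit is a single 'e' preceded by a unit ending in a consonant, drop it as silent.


Word: "summer" (6 letters)
Left-to-right scan:
  (1) 's' (letter)
  (2) 'u' (letter)
  (3) 'm' (letter)
  (4) 'm' (letter)
  (5) 'e' (letter)
  (6) 'r' (letter)
Units from scan: 6
Sound units = 6 units


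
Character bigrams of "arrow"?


Word: "arrow" (length 5)
Number of bigrams = 5 - 2 + 1 = 4
  Position 0: "ar"
  Position 1: "rr"
  Position 2: "ro"
  Position 3: "ow"
Bigrams = "ar", "rr", "ro", "ow"


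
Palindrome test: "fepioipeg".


Word: "fepioipeg"
Reversed: "gepioipef"
Forward == Backward? fepioipeg != gepioipef
Palindrome = No


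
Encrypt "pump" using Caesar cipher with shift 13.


Word: "pump"
Shift: 13
Each letter → (letter + shift) mod 26:
  'p' (15) + 13 = 2 → 'c'
  'u' (20) + 13 = 7 → 'h'
  'm' (12) + 13 = 25 → 'z'
  'p' (15) + 13 = 2 → 'c'
Result = "chzc"


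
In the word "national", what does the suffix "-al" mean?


Suffix: -al
As in: national -> nation + -al
Meaning = relating to


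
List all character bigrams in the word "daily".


Word: "daily" (length 5)
Number of bigrams = 5 - 2 + 1 = 4
  Position 0: "da"
  Position 1: "ai"
  Position 2: "il"
  Position 3: "ly"
Bigrams = "da", "ai", "il", "ly"


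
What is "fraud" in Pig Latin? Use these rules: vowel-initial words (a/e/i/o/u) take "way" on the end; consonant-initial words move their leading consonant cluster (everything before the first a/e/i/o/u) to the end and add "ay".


Word: "fraud"
Starts with consonant(s) → move to end, add 'ay'
Consonant cluster: "fr"
Pig Latin = "audfray"


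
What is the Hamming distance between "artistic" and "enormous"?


Comparing character by character (same length = 8):
  Pos 0: 'a' vs 'e' !=
  Pos 1: 'r' vs 'n' !=
  Pos 2: 't' vs 'o' !=
  Pos 3: 'i' vs 'r' !=
  Pos 4: 's' vs 'm' !=
  Pos 5: 't' vs 'o' !=
  Pos 6: 'i' vs 'u' !=
  Pos 7: 'c' vs 's' !=
Hamming distance = 8


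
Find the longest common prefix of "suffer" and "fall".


Word 1: "suffer"
Word 2: "fall"
Comparing from start:
  Pos 0: 's' != 'f' (stop)
LCP = "" (length 0)


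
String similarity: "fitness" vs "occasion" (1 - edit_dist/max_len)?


Word 1: "fitness" (length 7)
Word 2: "occasion" (length 8)
One optimal edit sequence:
  1. insert 'o'  (+1)
  2. substitute 'f' -> 'c'  (+1)
  3. substitute 'i' -> 'c'  (+1)
  4. substitute 't' -> 'a'  (+1)
  5. substitute 'n' -> 's'  (+1)
  6. substitute 'e' -> 'i'  (+1)
  7. substitute 's' -> 'o'  (+1)
  8. substitute 's' -> 'n'  (+1)
Edit distance = 8
Max length = max(7, 8) = 8
Similarity = 1 - 8/8
= 0.0000


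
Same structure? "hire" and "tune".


Pattern of "hire": [0, 1, 2, 3]
Pattern of "tune": [0, 1, 2, 3]
Patterns match
Same pattern = Yes


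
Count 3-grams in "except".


Word: "except" (length 6)
Number of 3-grams = length - 3 + 1 = 6 - 3 + 1
= 4


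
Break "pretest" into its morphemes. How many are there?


Word: "pretest"
Morphemes: pre- | test
Each morpheme carries meaning
= 2 morphemes


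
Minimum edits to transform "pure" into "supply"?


Word 1: "pure" (length 4)
Word 2: "supply" (length 6)
One optimal edit sequence (insert/delete/substitute each cost 1):
  1. insert 's'  (+1)
  2. insert 'u'  (+1)
  3. keep 'p'
  4. substitute 'u' -> 'p'  (+1)
  5. substitute 'r' -> 'l'  (+1)
  6. substitute 'e' -> 'y'  (+1)
Total edit operations: 5
Edit distance = 5


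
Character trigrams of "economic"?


Word: "economic" (length 8)
Number of trigrams = 8 - 3 + 1 = 6
  Position 0: "eco"
  Position 1: "con"
  Position 2: "ono"
  Position 3: "nom"
  Position 4: "omi"
  Position 5: "mic"
Trigrams = "eco", "con", "ono", "nom", "omi", "mic"


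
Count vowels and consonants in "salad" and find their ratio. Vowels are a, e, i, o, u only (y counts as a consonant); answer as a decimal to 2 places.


Word: "salad"
Vowels (a,e,i,o,u): 2
Consonants: 3
Ratio = 2/3
= 0.67


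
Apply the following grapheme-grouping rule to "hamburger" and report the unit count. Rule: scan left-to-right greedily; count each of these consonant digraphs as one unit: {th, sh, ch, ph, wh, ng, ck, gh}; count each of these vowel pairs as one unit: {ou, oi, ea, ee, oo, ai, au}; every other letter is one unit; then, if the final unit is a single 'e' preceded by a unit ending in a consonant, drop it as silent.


Word: "hamburger" (9 letters)
Left-to-right scan:
  [1] 'h' (letter)
  [2] 'a' (letter)
  [3] 'm' (letter)
  [4] 'b' (letter)
  [5] 'u' (letter)
  [6] 'r' (letter)
  [7] 'g' (letter)
  [8] 'e' (letter)
  [9] 'r' (letter)
Units from scan: 9
Sound units = 9 units


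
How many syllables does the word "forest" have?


Word: "forest"
Syllable breakdown: for-est
Counting: 2 parts
= 2 syllables


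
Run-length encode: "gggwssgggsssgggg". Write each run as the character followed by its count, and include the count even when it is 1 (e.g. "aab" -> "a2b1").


String: "gggwssgggsssgggg"
Scanning for consecutive runs:
  'g' x 3
  'w' x 1
  's' x 2
  'g' x 3
  's' x 3
  'g' x 4
RLE = "g3w1s2g3s3g4"


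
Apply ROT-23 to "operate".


Word: "operate"
Shift: 23
Each letter → (letter + shift) mod 26:
  'o' (14) + 23 = 11 → 'l'
  'p' (15) + 23 = 12 → 'm'
  'e' (4) + 23 = 1 → 'b'
  'r' (17) + 23 = 14 → 'o'
  'a' (0) + 23 = 23 → 'x'
  't' (19) + 23 = 16 → 'q'
  'e' (4) + 23 = 1 → 'b'
Result = "lmboxqb"


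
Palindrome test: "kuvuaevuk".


Word: "kuvuaevuk"
Reversed: "kuveauvuk"
Forward == Backward? kuvuaevuk != kuveauvuk
Palindrome = No


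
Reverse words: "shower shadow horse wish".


Original: "shower shadow horse wish"
Words (1..n): shower | shadow | horse | wish
Reversed (n..1): wish | horse | shadow | shower
Result = "wish horse shadow shower"


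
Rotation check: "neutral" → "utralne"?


Word: "neutral", Candidate: "utralne"
Method: check if candidate is substring of word+word
"neutralneutral" contains "utralne"? Yes
Is rotation = Yes


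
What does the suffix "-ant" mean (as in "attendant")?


Suffix: -ant
Example: attendant (attend + -ant)
Meaning = one who / that which


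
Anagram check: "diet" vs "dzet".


Word 1: "diet" → sorted: deit
Word 2: "dzet" → sorted: detz
Same letters? deit != detz
Anagram = No


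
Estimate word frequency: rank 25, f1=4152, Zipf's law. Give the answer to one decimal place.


Zipf's law: f(r) = f(1) / r
f(1) = 4152
f(25) = 4152 / 25
= 166.1 occurrences


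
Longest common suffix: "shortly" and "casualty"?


Word 1: "shortly"
Word 2: "casualty"
Comparing from end:
  Pos -1: 'y' == 'y'
  Pos -2: 'l' != 't' (stop)
LCS = "y" (length 1)


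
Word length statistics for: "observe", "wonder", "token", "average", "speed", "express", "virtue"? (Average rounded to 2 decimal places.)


Lengths: "observe"=7, "wonder"=6, "token"=5, "average"=7, "speed"=5, "express"=7, "virtue"=6
Sum = 43, Count = 7
Average = 43/7 = 6.14
= avg=6.14, min=5, max=7


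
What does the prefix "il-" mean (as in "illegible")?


Prefix: il-
Example: illegible = il- + legible
Meaning = not


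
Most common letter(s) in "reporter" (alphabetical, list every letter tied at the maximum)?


Word: "reporter"
Letter counts:
  'e': 2
  'o': 1
  'p': 1
  'r': 3
  't': 1
Maximum count = 3
Most frequent = 'r' (3 times each)


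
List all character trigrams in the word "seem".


Word: "seem" (length 4)
Number of trigrams = 4 - 3 + 1 = 2
  Position 0: "see"
  Position 1: "eem"
Trigrams = "see", "eem"


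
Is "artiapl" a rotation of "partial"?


Word: "partial", Candidate: "artiapl"
Method: check if candidate is substring of word+word
"partialpartial" contains "artiapl"? No
Is rotation = No


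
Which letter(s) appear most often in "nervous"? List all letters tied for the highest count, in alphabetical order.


Word: "nervous"
Letter counts:
  'e': 1
  'n': 1
  'o': 1
  'r': 1
  's': 1
  'u': 1
  'v': 1
Maximum count = 1
Most frequent = 'e', 'n', 'o', 'r', 's', 'u', 'v' (1 time each)


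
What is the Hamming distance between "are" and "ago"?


Comparing character by character (same length = 3):
  Pos 0: 'a' vs 'a' =
  Pos 1: 'r' vs 'g' !=
  Pos 2: 'e' vs 'o' !=
Hamming distance = 2


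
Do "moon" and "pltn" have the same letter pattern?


Pattern of "moon": [0, 1, 1, 2]
Pattern of "pltn": [0, 1, 2, 3]
Patterns do not match
Same pattern = No


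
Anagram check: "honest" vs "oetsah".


Word 1: "honest" → sorted: ehnost
Word 2: "oetsah" → sorted: aehost
Same letters? ehnost != aehost
Anagram = No


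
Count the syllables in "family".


Word: "family"
Syllable breakdown: fam / i / ly
Counting: 3 parts
= 3 syllables


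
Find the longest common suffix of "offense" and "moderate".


Word 1: "offense"
Word 2: "moderate"
Comparing from end:
  Pos -1: 'e' == 'e'
  Pos -2: 's' != 't' (stop)
LCS = "e" (length 1)


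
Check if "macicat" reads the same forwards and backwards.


Word: "macicat"
Reversed: "tacicam"
Forward == Backward? macicat != tacicam
Palindrome = No


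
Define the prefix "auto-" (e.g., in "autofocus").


Prefix: auto-
Example: autofocus (auto- + focus)
Meaning = self


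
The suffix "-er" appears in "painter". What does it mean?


Suffix: -er
Example: painter (paint + -er)
Meaning = one who / more


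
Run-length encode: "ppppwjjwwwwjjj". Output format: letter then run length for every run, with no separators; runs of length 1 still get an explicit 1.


String: "ppppwjjwwwwjjj"
Scanning for consecutive runs:
  'p' x 4
  'w' x 1
  'j' x 2
  'w' x 4
  'j' x 3
RLE = "p4w1j2w4j3"


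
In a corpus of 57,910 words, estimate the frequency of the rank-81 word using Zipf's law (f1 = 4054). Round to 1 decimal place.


Zipf's law: f(r) = f(1) / r
f(1) = 4054
f(81) = 4054 / 81
= 50.0 occurrences


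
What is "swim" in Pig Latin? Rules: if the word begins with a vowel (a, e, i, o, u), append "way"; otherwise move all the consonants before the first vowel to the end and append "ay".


Word: "swim"
Starts with consonant(s) → move to end, add 'ay'
Consonant cluster: "sw"
Pig Latin = "imsway"


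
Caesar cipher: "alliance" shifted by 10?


Word: "alliance"
Shift: 10
Each letter → (letter + shift) mod 26:
  'a' (0) + 10 = 10 → 'k'
  'l' (11) + 10 = 21 → 'v'
  'l' (11) + 10 = 21 → 'v'
  'i' (8) + 10 = 18 → 's'
  'a' (0) + 10 = 10 → 'k'
  'n' (13) + 10 = 23 → 'x'
  'c' (2) + 10 = 12 → 'm'
  'e' (4) + 10 = 14 → 'o'
Result = "kvvskxmo"


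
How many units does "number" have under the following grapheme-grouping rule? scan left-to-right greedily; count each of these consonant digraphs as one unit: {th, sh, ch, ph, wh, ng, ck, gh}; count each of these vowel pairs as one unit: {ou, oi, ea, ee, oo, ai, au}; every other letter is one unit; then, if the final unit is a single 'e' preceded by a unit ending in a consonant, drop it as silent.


Word: "number" (6 letters)
Left-to-right scan:
  1. 'n' (letter)
  2. 'u' (letter)
  3. 'm' (letter)
  4. 'b' (letter)
  5. 'e' (letter)
  6. 'r' (letter)
Units from scan: 6
Sound units = 6 units


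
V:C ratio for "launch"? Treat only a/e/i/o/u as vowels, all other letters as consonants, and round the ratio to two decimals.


Word: "launch"
Vowels (a,e,i,o,u): 2
Consonants: 4
Ratio = 2/4
= 0.50


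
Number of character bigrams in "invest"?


Word: "invest" (length 6)
Number of 2-grams = length - 2 + 1 = 6 - 2 + 1
= 5


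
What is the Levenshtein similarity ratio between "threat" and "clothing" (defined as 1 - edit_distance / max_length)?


Word 1: "threat" (length 6)
Word 2: "clothing" (length 8)
One optimal edit sequence:
  1. insert 'c'  (+1)
  2. insert 'l'  (+1)
  3. insert 'o'  (+1)
  4. keep 't'
  5. keep 'h'
  6. delete 'r'  (+1)
  7. substitute 'e' -> 'i'  (+1)
  8. substitute 'a' -> 'n'  (+1)
  9. substitute 't' -> 'g'  (+1)
Edit distance = 7
Max length = max(6, 8) = 8
Similarity = 1 - 7/8
= 0.1250


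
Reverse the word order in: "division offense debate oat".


Original: "division offense debate oat"
Words (1..n): division | offense | debate | oat
Reversed (n..1): oat | debate | offense | division
Result = "oat debate offense division"


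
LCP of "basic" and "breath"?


Word 1: "basic"
Word 2: "breath"
Comparing from start:
  Pos 0: 'b' == 'b'
  Pos 1: 'a' != 'r' (stop)
LCP = "b" (length 1)


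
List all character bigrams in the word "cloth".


Word: "cloth" (length 5)
Number of bigrams = 5 - 2 + 1 = 4
  Position 0: "cl"
  Position 1: "lo"
  Position 2: "ot"
  Position 3: "th"
Bigrams = "cl", "lo", "ot", "th"


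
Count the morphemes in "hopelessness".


Word: "hopelessness"
Morphemes: hope + -less + -ness
Each morpheme carries meaning
= 3 morphemes


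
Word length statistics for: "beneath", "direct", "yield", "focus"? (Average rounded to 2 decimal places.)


Lengths: "beneath"=7, "direct"=6, "yield"=5, "focus"=5
Sum = 23, Count = 4
Average = 23/4 = 5.75
= avg=5.75, min=5, max=7


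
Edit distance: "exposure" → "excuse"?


Word 1: "exposure" (length 8)
Word 2: "excuse" (length 6)
One optimal edit sequence (insert/delete/substitute each cost 1):
  1. keep 'e'
  2. keep 'x'
  3. delete 'p'  (+1)
  4. delete 'o'  (+1)
  5. substitute 's' -> 'c'  (+1)
  6. keep 'u'
  7. substitute 'r' -> 's'  (+1)
  8. keep 'e'
Total edit operations: 4
Edit distance = 4


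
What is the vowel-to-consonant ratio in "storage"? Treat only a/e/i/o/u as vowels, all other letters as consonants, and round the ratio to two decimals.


Word: "storage"
Vowels (a,e,i,o,u): 3
Consonants: 4
Ratio = 3/4
= 0.75


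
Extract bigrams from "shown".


Word: "shown" (length 5)
Number of bigrams = 5 - 2 + 1 = 4
  Position 0: "sh"
  Position 1: "ho"
  Position 2: "ow"
  Position 3: "wn"
Bigrams = "sh", "ho", "ow", "wn"


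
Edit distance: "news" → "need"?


Word 1: "news" (length 4)
Word 2: "need" (length 4)
One optimal edit sequence (insert/delete/substitute each cost 1):
  1. keep 'n'
  2. keep 'e'
  3. substitute 'w' -> 'e'  (+1)
  4. substitute 's' -> 'd'  (+1)
Total edit operations: 2
Edit distance = 2


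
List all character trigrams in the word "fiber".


Word: "fiber" (length 5)
Number of trigrams = 5 - 3 + 1 = 3
  Position 0: "fib"
  Position 1: "ibe"
  Position 2: "ber"
Trigrams = "fib", "ibe", "ber"


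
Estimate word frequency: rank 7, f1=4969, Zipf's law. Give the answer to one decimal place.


Zipf's law: f(r) = f(1) / r
f(1) = 4969
f(7) = 4969 / 7
= 709.9 occurrences


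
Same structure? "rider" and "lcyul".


Pattern of "rider": [0, 1, 2, 3, 0]
Pattern of "lcyul": [0, 1, 2, 3, 0]
Patterns match
Same pattern = Yes


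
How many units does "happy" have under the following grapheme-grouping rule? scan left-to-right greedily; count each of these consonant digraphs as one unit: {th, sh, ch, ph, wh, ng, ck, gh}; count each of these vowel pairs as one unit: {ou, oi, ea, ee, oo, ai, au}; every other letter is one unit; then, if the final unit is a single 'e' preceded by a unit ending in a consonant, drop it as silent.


Word: "happy" (5 letters)
Left-to-right scan:
  1. 'h' (letter)
  2. 'a' (letter)
  3. 'p' (letter)
  4. 'p' (letter)
  5. 'y' (letter)
Units from scan: 5
Sound units = 5 units


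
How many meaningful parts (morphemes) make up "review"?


Word: "review"
Morphemes: re- | view
Each morpheme carries meaning
= 2 morphemes


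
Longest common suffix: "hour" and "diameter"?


Word 1: "hour"
Word 2: "diameter"
Comparing from end:
  Pos -1: 'r' == 'r'
  Pos -2: 'u' != 'e' (stop)
LCS = "r" (length 1)


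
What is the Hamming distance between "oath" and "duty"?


Comparing character by character (same length = 4):
  Pos 0: 'o' vs 'd' !=
  Pos 1: 'a' vs 'u' !=
  Pos 2: 't' vs 't' =
  Pos 3: 'h' vs 'y' !=
Hamming distance = 3


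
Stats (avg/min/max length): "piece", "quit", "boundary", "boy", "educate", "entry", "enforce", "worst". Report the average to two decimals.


Lengths: "piece"=5, "quit"=4, "boundary"=8, "boy"=3, "educate"=7, "entry"=5, "enforce"=7, "worst"=5
Sum = 44, Count = 8
Average = 44/8 = 5.50
= avg=5.50, min=3, max=8


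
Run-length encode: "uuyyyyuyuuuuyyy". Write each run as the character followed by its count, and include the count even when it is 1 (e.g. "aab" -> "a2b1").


String: "uuyyyyuyuuuuyyy"
Scanning for consecutive runs:
  'u' x 2
  'y' x 4
  'u' x 1
  'y' x 1
  'u' x 4
  'y' x 3
RLE = "u2y4u1y1u4y3"


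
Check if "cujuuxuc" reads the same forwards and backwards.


Word: "cujuuxuc"
Reversed: "cuxuujuc"
Forward == Backward? cujuuxuc != cuxuujuc
Palindrome = No


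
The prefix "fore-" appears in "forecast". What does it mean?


Prefix: fore-
As in: forecast -> fore- + cast
Meaning = before


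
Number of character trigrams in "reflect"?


Word: "reflect" (length 7)
Number of 3-grams = length - 3 + 1 = 7 - 3 + 1
= 5


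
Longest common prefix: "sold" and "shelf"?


Word 1: "sold"
Word 2: "shelf"
Comparing from start:
  Pos 0: 's' == 's'
  Pos 1: 'o' != 'h' (stop)
LCP = "s" (length 1)


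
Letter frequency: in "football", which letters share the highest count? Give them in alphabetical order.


Word: "football"
Letter counts:
  'a': 1
  'b': 1
  'f': 1
  'l': 2
  'o': 2
  't': 1
Maximum count = 2
Most frequent = 'l', 'o' (2 times each)


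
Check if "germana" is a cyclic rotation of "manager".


Word: "manager", Candidate: "germana"
Method: check if candidate is substring of word+word
"managermanager" contains "germana"? Yes
Is rotation = Yes


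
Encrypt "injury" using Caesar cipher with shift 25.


Word: "injury"
Shift: 25
Each letter → (letter + shift) mod 26:
  'i' (8) + 25 = 7 → 'h'
  'n' (13) + 25 = 12 → 'm'
  'j' (9) + 25 = 8 → 'i'
  'u' (20) + 25 = 19 → 't'
  'r' (17) + 25 = 16 → 'q'
  'y' (24) + 25 = 23 → 'x'
Result = "hmitqx"


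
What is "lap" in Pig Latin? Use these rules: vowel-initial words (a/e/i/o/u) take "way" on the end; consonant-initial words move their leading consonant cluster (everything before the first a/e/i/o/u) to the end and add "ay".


Word: "lap"
Starts with consonant(s) → move to end, add 'ay'
Consonant cluster: "l"
Pig Latin = "aplay"


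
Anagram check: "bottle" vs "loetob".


Word 1: "bottle" → sorted: belott
Word 2: "loetob" → sorted: beloot
Same letters? belott != beloot
Anagram = No


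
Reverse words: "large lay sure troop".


Original: "large lay sure troop"
Words (1..n): large | lay | sure | troop
Reversed (n..1): troop | sure | lay | large
Result = "troop sure lay large"


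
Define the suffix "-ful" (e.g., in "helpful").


Suffix: -ful
Example: helpful (help + -ful)
Meaning = full of


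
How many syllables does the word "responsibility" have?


Word: "responsibility"
Syllable breakdown: re | spon | si | bil | i | ty
Counting: 6 parts
= 6 syllables


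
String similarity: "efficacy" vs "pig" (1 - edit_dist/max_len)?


Word 1: "efficacy" (length 8)
Word 2: "pig" (length 3)
One optimal edit sequence:
  1. delete 'e'  (+1)
  2. delete 'f'  (+1)
  3. substitute 'f' -> 'p'  (+1)
  4. keep 'i'
  5. delete 'c'  (+1)
  6. delete 'a'  (+1)
  7. delete 'c'  (+1)
  8. substitute 'y' -> 'g'  (+1)
Edit distance = 7
Max length = max(8, 3) = 8
Similarity = 1 - 7/8
= 0.1250


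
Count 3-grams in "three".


Word: "three" (length 5)
Number of 3-grams = length - 3 + 1 = 5 - 3 + 1
= 3


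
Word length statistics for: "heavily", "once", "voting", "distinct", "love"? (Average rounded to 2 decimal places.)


Lengths: "heavily"=7, "once"=4, "voting"=6, "distinct"=8, "love"=4
Sum = 29, Count = 5
Average = 29/5 = 5.80
= avg=5.80, min=4, max=8


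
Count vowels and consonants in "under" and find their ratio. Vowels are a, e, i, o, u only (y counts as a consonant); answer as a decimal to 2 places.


Word: "under"
Vowels (a,e,i,o,u): 2
Consonants: 3
Ratio = 2/3
= 0.67


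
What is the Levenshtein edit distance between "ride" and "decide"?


Word 1: "ride" (length 4)
Word 2: "decide" (length 6)
One optimal edit sequence (insert/delete/substitute each cost 1):
  1. insert 'd'  (+1)
  2. insert 'e'  (+1)
  3. substitute 'r' -> 'c'  (+1)
  4. keep 'i'
  5. keep 'd'
  6. keep 'e'
Total edit operations: 3
Edit distance = 3


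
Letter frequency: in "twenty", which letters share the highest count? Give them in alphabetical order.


Word: "twenty"
Letter counts:
  'e': 1
  'n': 1
  't': 2
  'w': 1
  'y': 1
Maximum count = 2
Most frequent = 't' (2 times each)


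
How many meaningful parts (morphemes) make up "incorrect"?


Word: "incorrect"
Morphemes: in- | correct
Each morpheme carries meaning
= 2 morphemes


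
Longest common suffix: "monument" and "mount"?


Word 1: "monument"
Word 2: "mount"
Comparing from end:
  Pos -1: 't' == 't'
  Pos -2: 'n' == 'n'
  Pos -3: 'e' != 'u' (stop)
LCS = "nt" (length 2)


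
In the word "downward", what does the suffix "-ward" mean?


Suffix: -ward
Example: downward = down + -ward
Meaning = in the direction of


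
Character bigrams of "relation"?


Word: "relation" (length 8)
Number of bigrams = 8 - 2 + 1 = 7
  Position 0: "re"
  Position 1: "el"
  Position 2: "la"
  Position 3: "at"
  Position 4: "ti"
  Position 5: "io"
  Position 6: "on"
Bigrams = "re", "el", "la", "at", "ti", "io", "on"


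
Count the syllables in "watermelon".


Word: "watermelon"
Syllable breakdown: wa | ter | mel | on
Counting: 4 parts
= 4 syllables


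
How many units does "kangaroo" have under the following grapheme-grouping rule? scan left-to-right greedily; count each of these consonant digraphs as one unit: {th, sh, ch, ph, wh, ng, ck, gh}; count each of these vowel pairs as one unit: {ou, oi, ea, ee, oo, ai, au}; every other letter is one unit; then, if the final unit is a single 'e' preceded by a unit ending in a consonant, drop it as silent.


Word: "kangaroo" (8 letters)
Left-to-right scan:
  1. 'k' (letter)
  2. 'a' (letter)
  3. 'ng' (digraph)
  4. 'a' (letter)
  5. 'r' (letter)
  6. 'oo' (vowel-pair)
Units from scan: 6
Sound units = 6 units


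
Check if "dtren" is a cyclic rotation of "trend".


Word: "trend", Candidate: "dtren"
Method: check if candidate is substring of word+word
"trendtrend" contains "dtren"? Yes
Is rotation = Yes


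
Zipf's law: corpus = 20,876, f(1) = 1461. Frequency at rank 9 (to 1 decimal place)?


Zipf's law: f(r) = f(1) / r
f(1) = 1461
f(9) = 1461 / 9
= 162.3 occurrences


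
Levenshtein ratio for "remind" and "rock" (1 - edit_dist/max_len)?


Word 1: "remind" (length 6)
Word 2: "rock" (length 4)
One optimal edit sequence:
  1. keep 'r'
  2. delete 'e'  (+1)
  3. delete 'm'  (+1)
  4. substitute 'i' -> 'o'  (+1)
  5. substitute 'n' -> 'c'  (+1)
  6. substitute 'd' -> 'k'  (+1)
Edit distance = 5
Max length = max(6, 4) = 6
Similarity = 1 - 5/6
= 0.1667


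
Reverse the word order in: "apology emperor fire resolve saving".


Original: "apology emperor fire resolve saving"
Words (1..n): apology | emperor | fire | resolve | saving
Reversed (n..1): saving | resolve | fire | emperor | apology
Result = "saving resolve fire emperor apology"


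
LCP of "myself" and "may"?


Word 1: "myself"
Word 2: "may"
Comparing from start:
  Pos 0: 'm' == 'm'
  Pos 1: 'y' != 'a' (stop)
LCP = "m" (length 1)


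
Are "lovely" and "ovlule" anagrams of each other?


Word 1: "lovely" → sorted: ellovy
Word 2: "ovlule" → sorted: ellouv
Same letters? ellovy != ellouv
Anagram = No


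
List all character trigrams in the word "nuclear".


Word: "nuclear" (length 7)
Number of trigrams = 7 - 3 + 1 = 5
  Position 0: "nuc"
  Position 1: "ucl"
  Position 2: "cle"
  Position 3: "lea"
  Position 4: "ear"
Trigrams = "nuc", "ucl", "cle", "lea", "ear"


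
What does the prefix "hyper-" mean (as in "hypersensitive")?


Prefix: hyper-
Example: hypersensitive = hyper- + sensitive
Meaning = over / excessive


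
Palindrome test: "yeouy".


Word: "yeouy"
Reversed: "yuoey"
Forward == Backward? yeouy != yuoey
Palindrome = No


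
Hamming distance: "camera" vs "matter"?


Comparing character by character (same length = 6):
  Pos 0: 'c' vs 'm' !=
  Pos 1: 'a' vs 'a' =
  Pos 2: 'm' vs 't' !=
  Pos 3: 'e' vs 't' !=
  Pos 4: 'r' vs 'e' !=
  Pos 5: 'a' vs 'r' !=
Hamming distance = 5


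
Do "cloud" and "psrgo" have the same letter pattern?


Pattern of "cloud": [0, 1, 2, 3, 4]
Pattern of "psrgo": [0, 1, 2, 3, 4]
Patterns match
Same pattern = Yes


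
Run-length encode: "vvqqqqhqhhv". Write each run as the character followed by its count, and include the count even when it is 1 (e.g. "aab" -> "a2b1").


String: "vvqqqqhqhhv"
Scanning for consecutive runs:
  'v' x 2
  'q' x 4
  'h' x 1
  'q' x 1
  'h' x 2
  'v' x 1
RLE = "v2q4h1q1h2v1"


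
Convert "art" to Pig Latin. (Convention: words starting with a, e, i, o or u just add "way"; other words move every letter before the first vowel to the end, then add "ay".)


Word: "art"
Starts with vowel → add 'way'
Pig Latin = "artway"


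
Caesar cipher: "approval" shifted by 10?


Word: "approval"
Shift: 10
Each letter → (letter + shift) mod 26:
  'a' (0) + 10 = 10 → 'k'
  'p' (15) + 10 = 25 → 'z'
  'p' (15) + 10 = 25 → 'z'
  'r' (17) + 10 = 1 → 'b'
  'o' (14) + 10 = 24 → 'y'
  'v' (21) + 10 = 5 → 'f'
  'a' (0) + 10 = 10 → 'k'
  'l' (11) + 10 = 21 → 'v'
Result = "kzzbyfkv"


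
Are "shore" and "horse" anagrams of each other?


Word 1: "shore" → sorted: ehors
Word 2: "horse" → sorted: ehors
Same letters? ehors == ehors
Anagram = Yes


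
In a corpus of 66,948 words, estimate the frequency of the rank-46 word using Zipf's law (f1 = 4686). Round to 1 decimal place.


Zipf's law: f(r) = f(1) / r
f(1) = 4686
f(46) = 4686 / 46
= 101.9 occurrences


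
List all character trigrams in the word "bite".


Word: "bite" (length 4)
Number of trigrams = 4 - 3 + 1 = 2
  Position 0: "bit"
  Position 1: "ite"
Trigrams = "bit", "ite"


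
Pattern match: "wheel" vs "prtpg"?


Pattern of "wheel": [0, 1, 2, 2, 3]
Pattern of "prtpg": [0, 1, 2, 0, 3]
Patterns do not match
Same pattern = No


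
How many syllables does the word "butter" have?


Word: "butter"
Syllable breakdown: but-ter
Counting: 2 parts
= 2 syllables


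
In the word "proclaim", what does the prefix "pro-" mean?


Prefix: pro-
Example: proclaim = pro- + claim
Meaning = forward / in favor of


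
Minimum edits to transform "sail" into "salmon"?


Word 1: "sail" (length 4)
Word 2: "salmon" (length 6)
One optimal edit sequence (insert/delete/substitute each cost 1):
  1. keep 's'
  2. keep 'a'
  3. insert 'l'  (+1)
  4. insert 'm'  (+1)
  5. substitute 'i' -> 'o'  (+1)
  6. substitute 'l' -> 'n'  (+1)
Total edit operations: 4
Edit distance = 4


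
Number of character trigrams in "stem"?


Word: "stem" (length 4)
Number of 3-grams = length - 3 + 1 = 4 - 3 + 1
= 2


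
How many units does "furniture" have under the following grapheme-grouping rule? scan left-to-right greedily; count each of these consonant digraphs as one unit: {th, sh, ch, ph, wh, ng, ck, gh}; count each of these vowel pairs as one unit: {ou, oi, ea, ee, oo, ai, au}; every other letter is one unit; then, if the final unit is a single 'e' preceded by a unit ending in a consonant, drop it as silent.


Word: "furniture" (9 letters)
Left-to-right scan:
  (1) 'f' (letter)
  (2) 'u' (letter)
  (3) 'r' (letter)
  (4) 'n' (letter)
  (5) 'i' (letter)
  (6) 't' (letter)
  (7) 'u' (letter)
  (8) 'r' (letter)
  (9) 'e' (letter)
Units from scan: 9
Final unit is 'e' after a consonant -> drop as silent (-1)
Sound units = 8 units


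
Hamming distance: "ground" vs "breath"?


Comparing character by character (same length = 6):
  Pos 0: 'g' vs 'b' !=
  Pos 1: 'r' vs 'r' =
  Pos 2: 'o' vs 'e' !=
  Pos 3: 'u' vs 'a' !=
  Pos 4: 'n' vs 't' !=
  Pos 5: 'd' vs 'h' !=
Hamming distance = 5


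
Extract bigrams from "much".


Word: "much" (length 4)
Number of bigrams = 4 - 2 + 1 = 3
  Position 0: "mu"
  Position 1: "uc"
  Position 2: "ch"
Bigrams = "mu", "uc", "ch"


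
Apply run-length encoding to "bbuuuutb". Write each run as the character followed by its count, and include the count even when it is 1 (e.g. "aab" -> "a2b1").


String: "bbuuuutb"
Scanning for consecutive runs:
  'b' x 2
  'u' x 4
  't' x 1
  'b' x 1
RLE = "b2u4t1b1"


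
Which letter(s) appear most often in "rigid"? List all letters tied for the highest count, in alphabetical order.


Word: "rigid"
Letter counts:
  'd': 1
  'g': 1
  'i': 2
  'r': 1
Maximum count = 2
Most frequent = 'i' (2 times each)


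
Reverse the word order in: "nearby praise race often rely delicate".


Original: "nearby praise race often rely delicate"
Words (1..n): nearby | praise | race | often | rely | delicate
Reversed (n..1): delicate | rely | often | race | praise | nearby
Result = "delicate rely often race praise nearby"


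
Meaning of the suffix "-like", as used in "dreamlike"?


Suffix: -like
Example: dreamlike (dream + -like)
Meaning = resembling


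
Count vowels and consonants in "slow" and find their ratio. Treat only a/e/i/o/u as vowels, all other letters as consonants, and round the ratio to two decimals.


Word: "slow"
Vowels (a,e,i,o,u): 1
Consonants: 3
Ratio = 1/3
= 0.33


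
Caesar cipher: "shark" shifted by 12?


Word: "shark"
Shift: 12
Each letter → (letter + shift) mod 26:
  's' (18) + 12 = 4 → 'e'
  'h' (7) + 12 = 19 → 't'
  'a' (0) + 12 = 12 → 'm'
  'r' (17) + 12 = 3 → 'd'
  'k' (10) + 12 = 22 → 'w'
Result = "etmdw"


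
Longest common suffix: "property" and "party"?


Word 1: "property"
Word 2: "party"
Comparing from end:
  Pos -1: 'y' == 'y'
  Pos -2: 't' == 't'
  Pos -3: 'r' == 'r'
  Pos -4: 'e' != 'a' (stop)
LCS = "rty" (length 3)


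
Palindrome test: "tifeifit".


Word: "tifeifit"
Reversed: "tifiefit"
Forward == Backward? tifeifit != tifiefit
Palindrome = No


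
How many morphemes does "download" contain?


Word: "download"
Morphemes: down- / load
Each morpheme carries meaning
= 2 morphemes


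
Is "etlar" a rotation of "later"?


Word: "later", Candidate: "etlar"
Method: check if candidate is substring of word+word
"laterlater" contains "etlar"? No
Is rotation = No


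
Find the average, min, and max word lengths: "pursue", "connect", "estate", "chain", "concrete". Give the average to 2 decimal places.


Lengths: "pursue"=6, "connect"=7, "estate"=6, "chain"=5, "concrete"=8
Sum = 32, Count = 5
Average = 32/5 = 6.40
= avg=6.40, min=5, max=8


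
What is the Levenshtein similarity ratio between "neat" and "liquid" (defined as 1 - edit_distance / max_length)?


Word 1: "neat" (length 4)
Word 2: "liquid" (length 6)
One optimal edit sequence:
  1. insert 'l'  (+1)
  2. insert 'i'  (+1)
  3. substitute 'n' -> 'q'  (+1)
  4. substitute 'e' -> 'u'  (+1)
  5. substitute 'a' -> 'i'  (+1)
  6. substitute 't' -> 'd'  (+1)
Edit distance = 6
Max length = max(4, 6) = 6
Similarity = 1 - 6/6
= 0.0000


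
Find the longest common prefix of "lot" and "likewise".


Word 1: "lot"
Word 2: "likewise"
Comparing from start:
  Pos 0: 'l' == 'l'
  Pos 1: 'o' != 'i' (stop)
LCP = "l" (length 1)


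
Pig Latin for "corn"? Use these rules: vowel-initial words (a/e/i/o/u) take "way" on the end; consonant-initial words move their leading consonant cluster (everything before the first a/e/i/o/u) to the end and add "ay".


Word: "corn"
Starts with consonant(s) → move to end, add 'ay'
Consonant cluster: "c"
Pig Latin = "orncay"


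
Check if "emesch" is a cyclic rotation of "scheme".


Word: "scheme", Candidate: "emesch"
Method: check if candidate is substring of word+word
"schemescheme" contains "emesch"? Yes
Is rotation = Yes


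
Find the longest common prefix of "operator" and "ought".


Word 1: "operator"
Word 2: "ought"
Comparing from start:
  Pos 0: 'o' == 'o'
  Pos 1: 'p' != 'u' (stop)
LCP = "o" (length 1)


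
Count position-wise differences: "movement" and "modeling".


Comparing character by character (same length = 8):
  Pos 0: 'm' vs 'm' =
  Pos 1: 'o' vs 'o' =
  Pos 2: 'v' vs 'd' !=
  Pos 3: 'e' vs 'e' =
  Pos 4: 'm' vs 'l' !=
  Pos 5: 'e' vs 'i' !=
  Pos 6: 'n' vs 'n' =
  Pos 7: 't' vs 'g' !=
Hamming distance = 4


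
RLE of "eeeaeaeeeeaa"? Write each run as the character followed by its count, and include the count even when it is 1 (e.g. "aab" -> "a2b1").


String: "eeeaeaeeeeaa"
Scanning for consecutive runs:
  'e' x 3
  'a' x 1
  'e' x 1
  'a' x 1
  'e' x 4
  'a' x 2
RLE = "e3a1e1a1e4a2"


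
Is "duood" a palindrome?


Word: "duood"
Reversed: "dooud"
Forward == Backward? duood != dooud
Palindrome = No


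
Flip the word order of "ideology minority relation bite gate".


Original: "ideology minority relation bite gate"
Words (1..n): ideology | minority | relation | bite | gate
Reversed (n..1): gate | bite | relation | minority | ideology
Result = "gate bite relation minority ideology"


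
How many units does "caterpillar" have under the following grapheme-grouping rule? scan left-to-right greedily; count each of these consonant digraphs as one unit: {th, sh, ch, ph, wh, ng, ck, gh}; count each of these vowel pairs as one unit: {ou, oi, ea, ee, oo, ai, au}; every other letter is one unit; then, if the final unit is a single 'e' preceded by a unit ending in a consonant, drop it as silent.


Word: "caterpillar" (11 letters)
Left-to-right scan:
  (1) 'c' (letter)
  (2) 'a' (letter)
  (3) 't' (letter)
  (4) 'e' (letter)
  (5) 'r' (letter)
  (6) 'p' (letter)
  (7) 'i' (letter)
  (8) 'l' (letter)
  (9) 'l' (letter)
  (10) 'a' (letter)
  (11) 'r' (letter)
Units from scan: 11
Sound units = 11 units


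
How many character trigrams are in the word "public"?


Word: "public" (length 6)
Number of 3-grams = length - 3 + 1 = 6 - 3 + 1
= 4


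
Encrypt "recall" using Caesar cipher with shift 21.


Word: "recall"
Shift: 21
Each letter → (letter + shift) mod 26:
  'r' (17) + 21 = 12 → 'm'
  'e' (4) + 21 = 25 → 'z'
  'c' (2) + 21 = 23 → 'x'
  'a' (0) + 21 = 21 → 'v'
  'l' (11) + 21 = 6 → 'g'
  'l' (11) + 21 = 6 → 'g'
Result = "mzxvgg"


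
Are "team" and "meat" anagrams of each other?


Word 1: "team" → sorted: aemt
Word 2: "meat" → sorted: aemt
Same letters? aemt == aemt
Anagram = Yes


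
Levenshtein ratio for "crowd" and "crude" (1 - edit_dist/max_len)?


Word 1: "crowd" (length 5)
Word 2: "crude" (length 5)
One optimal edit sequence:
  1. keep 'c'
  2. keep 'r'
  3. substitute 'o' -> 'u'  (+1)
  4. substitute 'w' -> 'd'  (+1)
  5. substitute 'd' -> 'e'  (+1)
Edit distance = 3
Max length = max(5, 5) = 5
Similarity = 1 - 3/5
= 0.4000


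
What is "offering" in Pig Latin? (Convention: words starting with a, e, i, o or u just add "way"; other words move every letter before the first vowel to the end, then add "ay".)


Word: "offering"
Starts with vowel → add 'way'
Pig Latin = "offeringway"


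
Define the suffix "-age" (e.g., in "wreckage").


Suffix: -age
Example: wreckage = wreck + -age
Meaning = result / collection


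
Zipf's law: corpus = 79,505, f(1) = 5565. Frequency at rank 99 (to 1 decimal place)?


Zipf's law: f(r) = f(1) / r
f(1) = 5565
f(99) = 5565 / 99
= 56.2 occurrences


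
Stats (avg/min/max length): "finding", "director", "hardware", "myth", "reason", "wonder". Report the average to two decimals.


Lengths: "finding"=7, "director"=8, "hardware"=8, "myth"=4, "reason"=6, "wonder"=6
Sum = 39, Count = 6
Average = 39/6 = 6.50
= avg=6.50, min=4, max=8


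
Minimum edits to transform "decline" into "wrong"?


Word 1: "decline" (length 7)
Word 2: "wrong" (length 5)
One optimal edit sequence (insert/delete/substitute each cost 1):
  1. delete 'd'  (+1)
  2. delete 'e'  (+1)
  3. substitute 'c' -> 'w'  (+1)
  4. substitute 'l' -> 'r'  (+1)
  5. substitute 'i' -> 'o'  (+1)
  6. keep 'n'
  7. substitute 'e' -> 'g'  (+1)
Total edit operations: 6
Edit distance = 6


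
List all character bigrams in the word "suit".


Word: "suit" (length 4)
Number of bigrams = 4 - 2 + 1 = 3
  Position 0: "su"
  Position 1: "ui"
  Position 2: "it"
Bigrams = "su", "ui", "it"


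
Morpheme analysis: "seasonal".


Word: "seasonal"
Morphemes: season | -al
Each morpheme carries meaning
= 2 morphemes


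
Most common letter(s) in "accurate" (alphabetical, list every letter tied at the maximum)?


Word: "accurate"
Letter counts:
  'a': 2
  'c': 2
  'e': 1
  'r': 1
  't': 1
  'u': 1
Maximum count = 2
Most frequent = 'a', 'c' (2 times each)


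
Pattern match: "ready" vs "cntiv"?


Pattern of "ready": [0, 1, 2, 3, 4]
Pattern of "cntiv": [0, 1, 2, 3, 4]
Patterns match
Same pattern = Yes


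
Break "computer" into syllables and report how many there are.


Word: "computer"
Syllable breakdown: com / pu / ter
Counting: 3 parts
= 3 syllables


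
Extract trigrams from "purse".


Word: "purse" (length 5)
Number of trigrams = 5 - 3 + 1 = 3
  Position 0: "pur"
  Position 1: "urs"
  Position 2: "rse"
Trigrams = "pur", "urs", "rse"


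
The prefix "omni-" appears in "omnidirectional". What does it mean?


Prefix: omni-
Example: omnidirectional (omni- + directional)
Meaning = all


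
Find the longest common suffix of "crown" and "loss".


Word 1: "crown"
Word 2: "loss"
Comparing from end:
  Pos -1: 'n' != 's' (stop)
LCS = "" (length 0)


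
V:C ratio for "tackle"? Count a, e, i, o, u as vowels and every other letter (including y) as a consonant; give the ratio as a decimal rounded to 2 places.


Word: "tackle"
Vowels (a,e,i,o,u): 2
Consonants: 4
Ratio = 2/4
= 0.50


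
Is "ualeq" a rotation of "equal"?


Word: "equal", Candidate: "ualeq"
Method: check if candidate is substring of word+word
"equalequal" contains "ualeq"? Yes
Is rotation = Yes


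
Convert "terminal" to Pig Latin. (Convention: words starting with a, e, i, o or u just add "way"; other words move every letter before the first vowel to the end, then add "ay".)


Word: "terminal"
Starts with consonant(s) → move to end, add 'ay'
Consonant cluster: "t"
Pig Latin = "erminaltay"


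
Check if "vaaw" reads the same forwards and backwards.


Word: "vaaw"
Reversed: "waav"
Forward == Backward? vaaw != waav
Palindrome = No


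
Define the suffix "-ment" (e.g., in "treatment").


Suffix: -ment
Example: treatment (treat + -ment)
Meaning = result of action


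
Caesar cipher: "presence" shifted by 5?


Word: "presence"
Shift: 5
Each letter → (letter + shift) mod 26:
  'p' (15) + 5 = 20 → 'u'
  'r' (17) + 5 = 22 → 'w'
  'e' (4) + 5 = 9 → 'j'
  's' (18) + 5 = 23 → 'x'
  'e' (4) + 5 = 9 → 'j'
  'n' (13) + 5 = 18 → 's'
  'c' (2) + 5 = 7 → 'h'
  'e' (4) + 5 = 9 → 'j'
Result = "uwjxjshj"


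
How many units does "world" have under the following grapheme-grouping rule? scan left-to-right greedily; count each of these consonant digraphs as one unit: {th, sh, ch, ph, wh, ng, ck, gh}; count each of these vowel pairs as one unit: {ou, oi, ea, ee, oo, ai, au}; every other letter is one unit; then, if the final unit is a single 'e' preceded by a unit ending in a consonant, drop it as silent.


Word: "world" (5 letters)
Left-to-right scan:
  (1) 'w' (letter)
  (2) 'o' (letter)
  (3) 'r' (letter)
  (4) 'l' (letter)
  (5) 'd' (letter)
Units from scan: 5
Sound units = 5 units
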